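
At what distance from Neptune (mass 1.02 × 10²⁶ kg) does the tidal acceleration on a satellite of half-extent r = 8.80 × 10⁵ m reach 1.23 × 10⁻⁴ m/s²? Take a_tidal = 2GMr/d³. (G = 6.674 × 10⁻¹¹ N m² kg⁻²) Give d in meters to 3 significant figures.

4.60 × 10⁸ m

2GMr/d³ = a_tidal  ⇒  d = (2GMr / a_tidal)^(1/3)
d = (2 × 6.674×10⁻¹¹ × (1.02 × 10²⁶) × (8.80 × 10⁵) / (1.23 × 10⁻⁴))^(1/3)
  = 4.60 × 10⁸ m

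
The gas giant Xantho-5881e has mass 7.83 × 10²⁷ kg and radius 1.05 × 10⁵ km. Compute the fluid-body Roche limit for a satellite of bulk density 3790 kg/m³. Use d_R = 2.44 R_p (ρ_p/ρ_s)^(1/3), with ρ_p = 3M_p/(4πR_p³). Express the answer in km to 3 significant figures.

1.93 × 10⁵ km

ρ_p = 3M_p/(4πR_p³) = 3 × (7.83 × 10²⁷) / (4π × (1.05 × 10⁸ m)³) = 1610 kg/m³
d_R = 2.44 × 1.05 × 10⁵ km × (1610/3790)^(1/3)
    = 1.93 × 10⁵ km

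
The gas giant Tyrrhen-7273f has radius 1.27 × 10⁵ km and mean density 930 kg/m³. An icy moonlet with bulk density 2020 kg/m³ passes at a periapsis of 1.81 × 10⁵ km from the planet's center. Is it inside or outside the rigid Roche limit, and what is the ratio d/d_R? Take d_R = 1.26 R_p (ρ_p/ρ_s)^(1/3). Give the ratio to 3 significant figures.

outside; d/d_R ≈ 1.46

d_R = 1.26 × (1.27 × 10⁵ km) × (930/2020)^(1/3) = 1.236 × 10⁵ km
d/d_R = (1.81 × 10⁵) / (1.236 × 10⁵) = 1.46
Since d/d_R > 1, the body is outside the Roche limit.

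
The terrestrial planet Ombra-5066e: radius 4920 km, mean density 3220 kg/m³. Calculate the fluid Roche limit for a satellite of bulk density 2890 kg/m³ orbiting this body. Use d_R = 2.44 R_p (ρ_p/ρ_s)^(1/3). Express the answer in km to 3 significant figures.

d_R = 2.44 × 4920 km × (3220/2890)^(1/3)
    = 12400 km

12400 km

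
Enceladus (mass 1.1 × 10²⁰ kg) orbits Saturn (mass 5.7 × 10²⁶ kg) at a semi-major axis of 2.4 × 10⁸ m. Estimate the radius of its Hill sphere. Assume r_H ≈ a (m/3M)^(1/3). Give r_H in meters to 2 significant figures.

9.6 × 10⁵ m

r_H ≈ a (m/3M)^(1/3)
    = (2.4 × 10⁸) × (1.1 × 10²⁰ / (3 × 5.7 × 10²⁶))^(1/3)
    = 9.6 × 10⁵ m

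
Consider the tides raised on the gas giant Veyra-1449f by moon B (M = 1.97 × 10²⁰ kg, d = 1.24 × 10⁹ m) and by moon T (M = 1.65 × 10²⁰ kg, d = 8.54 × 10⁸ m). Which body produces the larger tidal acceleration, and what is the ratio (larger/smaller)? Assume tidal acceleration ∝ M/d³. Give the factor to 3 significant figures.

Compare M/d³ for the two perturbers:
Moon B: (1.97 × 10²⁰) / (1.24 × 10⁹)³ = 1.033 × 10⁻⁷
Moon T: (1.65 × 10²⁰) / (8.54 × 10⁸)³ = 2.649 × 10⁻⁷
Ratio (larger/smaller) = 2.56

Moon T, by a factor of ≈ 2.56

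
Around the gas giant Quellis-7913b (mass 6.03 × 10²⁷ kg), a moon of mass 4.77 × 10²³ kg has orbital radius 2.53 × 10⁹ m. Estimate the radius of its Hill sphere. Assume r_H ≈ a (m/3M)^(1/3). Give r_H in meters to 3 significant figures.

7.53 × 10⁷ m

r_H ≈ a (m/3M)^(1/3)
    = (2.53 × 10⁹) × (4.77 × 10²³ / (3 × 6.03 × 10²⁷))^(1/3)
    = 7.53 × 10⁷ m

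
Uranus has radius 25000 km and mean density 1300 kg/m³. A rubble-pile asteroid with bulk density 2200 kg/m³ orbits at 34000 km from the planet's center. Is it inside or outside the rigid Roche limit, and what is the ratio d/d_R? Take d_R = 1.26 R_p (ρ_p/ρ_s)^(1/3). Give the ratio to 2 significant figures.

outside; d/d_R ≈ 1.3

d_R = 1.26 × (25000 km) × (1300/2200)^(1/3) = 26430 km
d/d_R = (34000) / (26430) = 1.3
Since d/d_R > 1, the body is outside the Roche limit.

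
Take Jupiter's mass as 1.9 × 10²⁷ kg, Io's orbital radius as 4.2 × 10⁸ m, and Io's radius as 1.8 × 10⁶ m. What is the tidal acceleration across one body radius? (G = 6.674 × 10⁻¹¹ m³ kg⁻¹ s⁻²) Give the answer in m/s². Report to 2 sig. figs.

6.2 × 10⁻³ m/s²

Since r ≪ d, expand the inverse-square field across one radius to get the leading 2GMr/d³ term.
a_tidal = 2GMr/d³
        = 2 × (6.674 × 10⁻¹¹) × (1.9 × 10²⁷) × (1.8 × 10⁶) / (4.2 × 10⁸)³
        = 6.2 × 10⁻³ m/s²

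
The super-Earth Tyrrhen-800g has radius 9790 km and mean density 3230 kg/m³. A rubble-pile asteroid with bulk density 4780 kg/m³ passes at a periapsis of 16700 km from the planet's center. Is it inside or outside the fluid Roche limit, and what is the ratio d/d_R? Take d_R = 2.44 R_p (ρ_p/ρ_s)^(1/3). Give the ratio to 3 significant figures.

inside; d/d_R ≈ 0.797

d_R = 2.44 × (9790 km) × (3230/4780)^(1/3) = 20960 km
d/d_R = (16700) / (20960) = 0.797
Since d/d_R < 1, the body is inside the Roche limit.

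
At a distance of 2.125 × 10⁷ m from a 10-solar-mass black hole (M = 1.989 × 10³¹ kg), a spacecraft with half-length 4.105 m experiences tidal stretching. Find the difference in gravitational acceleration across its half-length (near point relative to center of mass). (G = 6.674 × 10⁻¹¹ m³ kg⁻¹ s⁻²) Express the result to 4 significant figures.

a_tidal = 2GMr/d³
        = 2 × (6.674 × 10⁻¹¹) × (1.989 × 10³¹) × (4.105) / (2.125 × 10⁷)³
        = 1.136 m/s²

1.136 m/s²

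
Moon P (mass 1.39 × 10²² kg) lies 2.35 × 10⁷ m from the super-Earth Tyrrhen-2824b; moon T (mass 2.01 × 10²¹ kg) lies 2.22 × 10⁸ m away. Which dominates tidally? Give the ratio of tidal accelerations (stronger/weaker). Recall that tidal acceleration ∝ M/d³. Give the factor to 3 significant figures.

Moon P, by a factor of ≈ 5830

Compare M/d³ for the two perturbers:
Moon P: (1.39 × 10²²) / (2.35 × 10⁷)³ = 1.071
Moon T: (2.01 × 10²¹) / (2.22 × 10⁸)³ = 1.837 × 10⁻⁴
Ratio (larger/smaller) = 5830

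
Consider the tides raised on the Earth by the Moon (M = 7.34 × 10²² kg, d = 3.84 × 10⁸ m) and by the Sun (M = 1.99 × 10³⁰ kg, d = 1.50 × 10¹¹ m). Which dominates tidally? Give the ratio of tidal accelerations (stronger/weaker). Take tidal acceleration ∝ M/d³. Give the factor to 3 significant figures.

Tidal acceleration ∝ M/d³, so compare M/d³ for each.
The Moon: (7.34 × 10²²) / (3.84 × 10⁸)³ = 1.296 × 10⁻³
The Sun: (1.99 × 10³⁰) / (1.50 × 10¹¹)³ = 5.896 × 10⁻⁴
Ratio (larger/smaller) = 2.20

The Moon, by a factor of ≈ 2.20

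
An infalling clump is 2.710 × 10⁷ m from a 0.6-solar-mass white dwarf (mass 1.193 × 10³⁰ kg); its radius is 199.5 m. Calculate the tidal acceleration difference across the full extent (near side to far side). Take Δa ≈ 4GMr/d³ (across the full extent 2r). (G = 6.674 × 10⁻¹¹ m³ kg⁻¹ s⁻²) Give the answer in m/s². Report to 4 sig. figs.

a_tidal = 4GMr/d³
        = 4 × (6.674 × 10⁻¹¹) × (1.193 × 10³⁰) × (199.5) / (2.710 × 10⁷)³
        = 3.192 m/s²

3.192 m/s²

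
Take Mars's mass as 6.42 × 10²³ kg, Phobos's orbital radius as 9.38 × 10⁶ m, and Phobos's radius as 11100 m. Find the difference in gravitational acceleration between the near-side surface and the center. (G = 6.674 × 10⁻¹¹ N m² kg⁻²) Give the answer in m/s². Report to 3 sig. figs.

a_tidal = 2GMr/d³
        = 2 × (6.674 × 10⁻¹¹) × (6.42 × 10²³) × (11100) / (9.38 × 10⁶)³
        = 1.15 × 10⁻³ m/s²

1.15 × 10⁻³ m/s²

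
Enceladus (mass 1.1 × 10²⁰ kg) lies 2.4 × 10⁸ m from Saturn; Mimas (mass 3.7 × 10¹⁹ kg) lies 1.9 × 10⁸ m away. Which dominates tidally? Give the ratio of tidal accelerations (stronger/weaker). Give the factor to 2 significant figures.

Tidal stretch scales as M/d³; compute that for each body.
Enceladus: (1.1 × 10²⁰) / (2.4 × 10⁸)³ = 7.957 × 10⁻⁶
Mimas: (3.7 × 10¹⁹) / (1.9 × 10⁸)³ = 5.394 × 10⁻⁶
Ratio (larger/smaller) = 1.5

Enceladus, by a factor of ≈ 1.5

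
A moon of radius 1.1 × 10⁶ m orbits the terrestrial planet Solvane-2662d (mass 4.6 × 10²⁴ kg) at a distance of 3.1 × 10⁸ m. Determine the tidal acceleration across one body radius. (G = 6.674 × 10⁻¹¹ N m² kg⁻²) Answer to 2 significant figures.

2.3 × 10⁻⁵ m/s²

The tidal stretch is the gradient of GM/d² times the body's extent r, hence the 1/d³ dependence.
Δa = 2GMr/d³
   = 2 × (6.674 × 10⁻¹¹) × (4.6 × 10²⁴) × (1.1 × 10⁶) / (3.1 × 10⁸)³
   = 2.3 × 10⁻⁵ m/s²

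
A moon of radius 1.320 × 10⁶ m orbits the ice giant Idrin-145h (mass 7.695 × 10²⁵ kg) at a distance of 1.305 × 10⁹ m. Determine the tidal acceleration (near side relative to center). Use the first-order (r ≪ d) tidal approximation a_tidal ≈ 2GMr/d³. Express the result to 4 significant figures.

6.101 × 10⁻⁶ m/s²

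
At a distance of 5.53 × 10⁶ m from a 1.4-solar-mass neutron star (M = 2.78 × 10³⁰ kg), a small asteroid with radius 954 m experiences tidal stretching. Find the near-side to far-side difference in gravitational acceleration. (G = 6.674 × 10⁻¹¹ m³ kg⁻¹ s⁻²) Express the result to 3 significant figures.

a_tidal = 4GMr/d³
        = 4 × (6.674 × 10⁻¹¹) × (2.78 × 10³⁰) × (954) / (5.53 × 10⁶)³
        = 4.19 × 10³ m/s²

4.19 × 10³ m/s²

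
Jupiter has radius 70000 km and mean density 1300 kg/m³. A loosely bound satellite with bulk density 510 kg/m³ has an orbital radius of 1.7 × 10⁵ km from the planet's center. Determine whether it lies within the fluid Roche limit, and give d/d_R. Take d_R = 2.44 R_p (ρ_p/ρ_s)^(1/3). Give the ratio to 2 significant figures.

inside; d/d_R ≈ 0.73

d_R = 2.44 × (70000 km) × (1300/510)^(1/3) = 2.333 × 10⁵ km
d/d_R = (1.7 × 10⁵) / (2.333 × 10⁵) = 0.73
Since d/d_R < 1, the body is inside the Roche limit.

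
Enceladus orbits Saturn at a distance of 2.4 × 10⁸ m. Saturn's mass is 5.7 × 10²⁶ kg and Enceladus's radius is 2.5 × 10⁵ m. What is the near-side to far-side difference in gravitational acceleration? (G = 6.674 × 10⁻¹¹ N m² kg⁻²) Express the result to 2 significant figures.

2.8 × 10⁻³ m/s²

Δg = 4GMr/d³
   = 4 × (6.674 × 10⁻¹¹) × (5.7 × 10²⁶) × (2.5 × 10⁵) / (2.4 × 10⁸)³
   = 2.8 × 10⁻³ m/s²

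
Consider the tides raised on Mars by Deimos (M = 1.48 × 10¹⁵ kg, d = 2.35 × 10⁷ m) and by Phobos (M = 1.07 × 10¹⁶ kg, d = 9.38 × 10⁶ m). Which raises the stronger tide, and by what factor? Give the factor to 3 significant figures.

Tidal stretch scales as M/d³; compute that for each body.
Deimos: (1.48 × 10¹⁵) / (2.35 × 10⁷)³ = 1.140 × 10⁻⁷
Phobos: (1.07 × 10¹⁶) / (9.38 × 10⁶)³ = 1.297 × 10⁻⁵
Ratio (larger/smaller) = 114

Phobos, by a factor of ≈ 114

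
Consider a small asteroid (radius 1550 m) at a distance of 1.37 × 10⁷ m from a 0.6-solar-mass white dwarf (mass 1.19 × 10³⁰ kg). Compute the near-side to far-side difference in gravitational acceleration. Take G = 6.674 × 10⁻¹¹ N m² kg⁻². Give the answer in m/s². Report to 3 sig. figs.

1.91 × 10² m/s²

Δg = 4GMr/d³
   = 4 × (6.674 × 10⁻¹¹) × (1.19 × 10³⁰) × (1550) / (1.37 × 10⁷)³
   = 1.91 × 10² m/s²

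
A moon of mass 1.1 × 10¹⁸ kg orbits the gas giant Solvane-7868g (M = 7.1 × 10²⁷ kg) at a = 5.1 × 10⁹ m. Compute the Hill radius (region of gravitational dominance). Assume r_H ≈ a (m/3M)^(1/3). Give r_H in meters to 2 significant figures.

r_H ≈ a (m/3M)^(1/3)
    = (5.1 × 10⁹) × (1.1 × 10¹⁸ / (3 × 7.1 × 10²⁷))^(1/3)
    = 1.9 × 10⁶ m

1.9 × 10⁶ m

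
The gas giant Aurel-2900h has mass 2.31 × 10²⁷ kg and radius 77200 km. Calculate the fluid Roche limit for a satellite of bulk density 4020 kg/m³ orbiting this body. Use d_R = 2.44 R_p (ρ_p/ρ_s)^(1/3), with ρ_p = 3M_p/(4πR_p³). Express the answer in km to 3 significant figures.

1.26 × 10⁵ km

ρ_p = 3M_p/(4πR_p³) = 3 × (2.31 × 10²⁷) / (4π × (7.72 × 10⁷ m)³) = 1200 kg/m³
d_R = 2.44 × 77200 km × (1200/4020)^(1/3)
    = 1.26 × 10⁵ km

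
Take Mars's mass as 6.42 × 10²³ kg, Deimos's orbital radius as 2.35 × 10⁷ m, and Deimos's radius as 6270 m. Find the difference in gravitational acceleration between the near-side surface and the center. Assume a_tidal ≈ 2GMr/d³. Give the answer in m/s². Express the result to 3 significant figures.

4.14 × 10⁻⁵ m/s²

The tidal stretch is the gradient of GM/d² times the body's extent r, hence the 1/d³ dependence.
a_tidal = 2GMr/d³
        = 2 × (6.674 × 10⁻¹¹) × (6.42 × 10²³) × (6270) / (2.35 × 10⁷)³
        = 4.14 × 10⁻⁵ m/s²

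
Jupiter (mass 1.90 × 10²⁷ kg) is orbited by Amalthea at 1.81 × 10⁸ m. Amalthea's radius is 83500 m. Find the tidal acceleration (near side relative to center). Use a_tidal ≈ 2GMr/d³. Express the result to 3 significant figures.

Since r ≪ d, expand the inverse-square field across one radius to get the leading 2GMr/d³ term.
a_tidal = 2GMr/d³
        = 2 × (6.674 × 10⁻¹¹) × (1.90 × 10²⁷) × (83500) / (1.81 × 10⁸)³
        = 3.57 × 10⁻³ m/s²

3.57 × 10⁻³ m/s²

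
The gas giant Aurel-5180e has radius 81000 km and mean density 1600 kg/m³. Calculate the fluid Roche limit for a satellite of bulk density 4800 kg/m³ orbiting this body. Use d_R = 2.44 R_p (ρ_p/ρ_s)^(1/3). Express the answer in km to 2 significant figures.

1.4 × 10⁵ km

d_R = 2.44 × 81000 km × (1600/4800)^(1/3)
    = 1.4 × 10⁵ km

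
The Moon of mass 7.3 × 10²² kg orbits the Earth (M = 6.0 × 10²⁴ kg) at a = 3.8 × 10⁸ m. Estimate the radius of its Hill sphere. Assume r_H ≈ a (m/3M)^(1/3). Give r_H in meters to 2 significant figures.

r_H ≈ a (m/3M)^(1/3)
    = (3.8 × 10⁸) × (7.3 × 10²² / (3 × 6.0 × 10²⁴))^(1/3)
    = 6.1 × 10⁷ m

6.1 × 10⁷ m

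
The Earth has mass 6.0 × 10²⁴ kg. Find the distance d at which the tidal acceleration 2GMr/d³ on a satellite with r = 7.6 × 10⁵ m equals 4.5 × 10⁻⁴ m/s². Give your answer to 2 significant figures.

2GMr/d³ = a_tidal  ⇒  d = (2GMr / a_tidal)^(1/3)
d = (2 × 6.674×10⁻¹¹ × (6.0 × 10²⁴) × (7.6 × 10⁵) / (4.5 × 10⁻⁴))^(1/3)
  = 1.1 × 10⁸ m

1.1 × 10⁸ m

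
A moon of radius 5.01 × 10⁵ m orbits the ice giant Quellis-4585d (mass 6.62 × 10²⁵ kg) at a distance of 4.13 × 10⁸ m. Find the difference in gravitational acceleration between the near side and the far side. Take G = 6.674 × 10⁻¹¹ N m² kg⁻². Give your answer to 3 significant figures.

1.26 × 10⁻⁴ m/s²

Near-to-far spans 2r, so the tidal difference is twice the near-to-center value: 4GMr/d³.
Δa = 4GMr/d³
   = 4 × (6.674 × 10⁻¹¹) × (6.62 × 10²⁵) × (5.01 × 10⁵) / (4.13 × 10⁸)³
   = 1.26 × 10⁻⁴ m/s²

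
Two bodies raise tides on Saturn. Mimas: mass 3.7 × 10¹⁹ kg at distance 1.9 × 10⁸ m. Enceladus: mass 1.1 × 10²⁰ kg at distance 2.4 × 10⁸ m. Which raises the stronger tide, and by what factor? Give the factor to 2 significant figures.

Tidal acceleration ∝ M/d³, so compare M/d³ for each.
Mimas: (3.7 × 10¹⁹) / (1.9 × 10⁸)³ = 5.394 × 10⁻⁶
Enceladus: (1.1 × 10²⁰) / (2.4 × 10⁸)³ = 7.957 × 10⁻⁶
Ratio (larger/smaller) = 1.5

Enceladus, by a factor of ≈ 1.5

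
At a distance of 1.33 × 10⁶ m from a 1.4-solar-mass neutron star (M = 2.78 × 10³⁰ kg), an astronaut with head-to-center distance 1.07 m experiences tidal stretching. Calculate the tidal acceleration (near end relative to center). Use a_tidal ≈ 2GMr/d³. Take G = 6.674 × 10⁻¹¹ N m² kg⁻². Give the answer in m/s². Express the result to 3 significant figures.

Δa = 2GMr/d³
   = 2 × (6.674 × 10⁻¹¹) × (2.78 × 10³⁰) × (1.07) / (1.33 × 10⁶)³
   = 1.69 × 10² m/s²

1.69 × 10² m/s²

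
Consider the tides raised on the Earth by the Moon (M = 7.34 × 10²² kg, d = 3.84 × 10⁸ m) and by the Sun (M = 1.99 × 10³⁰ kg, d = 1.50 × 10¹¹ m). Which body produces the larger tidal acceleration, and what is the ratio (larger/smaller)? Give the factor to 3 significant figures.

The Moon, by a factor of ≈ 2.20

The tide-raising term goes as M/d³ (the gradient of a 1/d² field).
The Moon: (7.34 × 10²²) / (3.84 × 10⁸)³ = 1.296 × 10⁻³
The Sun: (1.99 × 10³⁰) / (1.50 × 10¹¹)³ = 5.896 × 10⁻⁴
Ratio (larger/smaller) = 2.20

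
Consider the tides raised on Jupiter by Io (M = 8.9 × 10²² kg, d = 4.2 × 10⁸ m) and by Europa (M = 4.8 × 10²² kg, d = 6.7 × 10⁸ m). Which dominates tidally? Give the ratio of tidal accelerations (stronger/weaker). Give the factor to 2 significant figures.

Io, by a factor of ≈ 7.5

Tidal stretch scales as M/d³; compute that for each body.
Io: (8.9 × 10²²) / (4.2 × 10⁸)³ = 1.201 × 10⁻³
Europa: (4.8 × 10²²) / (6.7 × 10⁸)³ = 1.596 × 10⁻⁴
Ratio (larger/smaller) = 7.5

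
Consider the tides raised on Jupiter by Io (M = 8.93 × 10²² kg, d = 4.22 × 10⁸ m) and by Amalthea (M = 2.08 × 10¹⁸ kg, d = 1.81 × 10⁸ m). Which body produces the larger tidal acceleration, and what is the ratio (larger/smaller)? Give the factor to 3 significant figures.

Tidal acceleration ∝ M/d³, so compare M/d³ for each.
Io: (8.93 × 10²²) / (4.22 × 10⁸)³ = 1.188 × 10⁻³
Amalthea: (2.08 × 10¹⁸) / (1.81 × 10⁸)³ = 3.508 × 10⁻⁷
Ratio (larger/smaller) = 3390

Io, by a factor of ≈ 3390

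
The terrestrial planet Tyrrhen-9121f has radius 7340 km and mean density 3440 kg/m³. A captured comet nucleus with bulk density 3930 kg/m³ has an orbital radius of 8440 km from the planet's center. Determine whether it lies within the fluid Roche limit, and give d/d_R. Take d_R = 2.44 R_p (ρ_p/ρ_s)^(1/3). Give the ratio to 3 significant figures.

inside; d/d_R ≈ 0.493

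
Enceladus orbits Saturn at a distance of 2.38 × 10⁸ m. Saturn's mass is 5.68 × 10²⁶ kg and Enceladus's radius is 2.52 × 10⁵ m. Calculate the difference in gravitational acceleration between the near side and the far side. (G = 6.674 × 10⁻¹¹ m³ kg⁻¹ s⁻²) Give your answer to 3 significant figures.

2.83 × 10⁻³ m/s²

Δa = 4GMr/d³
   = 4 × (6.674 × 10⁻¹¹) × (5.68 × 10²⁶) × (2.52 × 10⁵) / (2.38 × 10⁸)³
   = 2.83 × 10⁻³ m/s²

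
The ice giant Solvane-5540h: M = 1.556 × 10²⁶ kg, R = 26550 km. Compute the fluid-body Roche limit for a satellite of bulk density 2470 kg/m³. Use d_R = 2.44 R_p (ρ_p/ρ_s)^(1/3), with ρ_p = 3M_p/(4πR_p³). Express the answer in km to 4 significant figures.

60230 km

ρ_p = 3M_p/(4πR_p³) = 3 × (1.556 × 10²⁶) / (4π × (2.655 × 10⁷ m)³) = 1985 kg/m³
d_R = 2.44 × 26550 km × (1985/2470)^(1/3)
    = 60230 km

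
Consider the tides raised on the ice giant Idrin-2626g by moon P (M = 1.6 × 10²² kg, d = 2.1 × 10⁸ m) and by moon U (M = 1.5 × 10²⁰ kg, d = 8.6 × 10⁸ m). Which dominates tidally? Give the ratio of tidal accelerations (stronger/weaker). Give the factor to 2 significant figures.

Moon P, by a factor of ≈ 7300

Tidal acceleration ∝ M/d³, so compare M/d³ for each.
Moon P: (1.6 × 10²²) / (2.1 × 10⁸)³ = 1.728 × 10⁻³
Moon U: (1.5 × 10²⁰) / (8.6 × 10⁸)³ = 2.358 × 10⁻⁷
Ratio (larger/smaller) = 7300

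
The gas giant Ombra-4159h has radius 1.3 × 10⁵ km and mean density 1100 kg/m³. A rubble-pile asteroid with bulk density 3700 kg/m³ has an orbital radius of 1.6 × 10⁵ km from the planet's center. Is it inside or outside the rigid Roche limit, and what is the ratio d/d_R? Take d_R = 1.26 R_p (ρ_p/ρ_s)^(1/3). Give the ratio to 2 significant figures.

outside; d/d_R ≈ 1.5

d_R = 1.26 × (1.3 × 10⁵ km) × (1100/3700)^(1/3) = 1.093 × 10⁵ km
d/d_R = (1.6 × 10⁵) / (1.093 × 10⁵) = 1.5
Since d/d_R > 1, the body is outside the Roche limit.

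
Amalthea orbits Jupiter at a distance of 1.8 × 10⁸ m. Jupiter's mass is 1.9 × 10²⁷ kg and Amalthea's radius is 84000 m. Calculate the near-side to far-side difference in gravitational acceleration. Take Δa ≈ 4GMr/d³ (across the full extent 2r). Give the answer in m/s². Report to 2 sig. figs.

Δg = 4GMr/d³
   = 4 × (6.674 × 10⁻¹¹) × (1.9 × 10²⁷) × (84000) / (1.8 × 10⁸)³
   = 7.3 × 10⁻³ m/s²

7.3 × 10⁻³ m/s²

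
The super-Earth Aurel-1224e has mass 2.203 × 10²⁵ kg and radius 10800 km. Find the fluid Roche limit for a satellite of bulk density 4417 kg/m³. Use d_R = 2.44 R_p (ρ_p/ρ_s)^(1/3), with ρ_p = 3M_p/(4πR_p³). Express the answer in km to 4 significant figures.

ρ_p = 3M_p/(4πR_p³) = 3 × (2.203 × 10²⁵) / (4π × (1.080 × 10⁷ m)³) = 4175 kg/m³
d_R = 2.44 × 10800 km × (4175/4417)^(1/3)
    = 25860 km

25860 km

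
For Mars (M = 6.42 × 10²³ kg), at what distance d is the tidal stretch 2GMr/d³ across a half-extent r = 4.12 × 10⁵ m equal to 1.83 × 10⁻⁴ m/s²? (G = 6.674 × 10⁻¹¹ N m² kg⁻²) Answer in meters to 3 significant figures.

2GMr/d³ = a_tidal  ⇒  d = (2GMr / a_tidal)^(1/3)
d = (2 × 6.674×10⁻¹¹ × (6.42 × 10²³) × (4.12 × 10⁵) / (1.83 × 10⁻⁴))^(1/3)
  = 5.78 × 10⁷ m

5.78 × 10⁷ m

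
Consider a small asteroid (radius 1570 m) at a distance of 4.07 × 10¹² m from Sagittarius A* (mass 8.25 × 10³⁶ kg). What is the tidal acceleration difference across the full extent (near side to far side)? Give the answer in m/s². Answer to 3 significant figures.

5.13 × 10⁻⁸ m/s²

Δg = 4GMr/d³
   = 4 × (6.674 × 10⁻¹¹) × (8.25 × 10³⁶) × (1570) / (4.07 × 10¹²)³
   = 5.13 × 10⁻⁸ m/s²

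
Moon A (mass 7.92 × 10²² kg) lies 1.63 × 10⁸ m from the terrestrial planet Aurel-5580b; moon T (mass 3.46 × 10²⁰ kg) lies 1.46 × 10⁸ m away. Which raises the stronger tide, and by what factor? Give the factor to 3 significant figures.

Moon A, by a factor of ≈ 164

Tidal stretch scales as M/d³; compute that for each body.
Moon A: (7.92 × 10²²) / (1.63 × 10⁸)³ = 1.829 × 10⁻²
Moon T: (3.46 × 10²⁰) / (1.46 × 10⁸)³ = 1.112 × 10⁻⁴
Ratio (larger/smaller) = 164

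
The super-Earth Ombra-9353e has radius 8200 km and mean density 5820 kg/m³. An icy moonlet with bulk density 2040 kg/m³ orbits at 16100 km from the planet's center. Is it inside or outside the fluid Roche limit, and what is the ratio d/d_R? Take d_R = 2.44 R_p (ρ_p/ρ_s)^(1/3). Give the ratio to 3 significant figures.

d_R = 2.44 × (8200 km) × (5820/2040)^(1/3) = 28380 km
d/d_R = (16100) / (28380) = 0.567
Since d/d_R < 1, the body is inside the Roche limit.

inside; d/d_R ≈ 0.567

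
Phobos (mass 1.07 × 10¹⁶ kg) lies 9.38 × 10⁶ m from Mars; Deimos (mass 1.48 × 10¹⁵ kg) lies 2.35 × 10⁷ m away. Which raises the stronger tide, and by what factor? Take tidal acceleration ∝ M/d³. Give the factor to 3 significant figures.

Phobos, by a factor of ≈ 114

Tidal stretch scales as M/d³; compute that for each body.
Phobos: (1.07 × 10¹⁶) / (9.38 × 10⁶)³ = 1.297 × 10⁻⁵
Deimos: (1.48 × 10¹⁵) / (2.35 × 10⁷)³ = 1.140 × 10⁻⁷
Ratio (larger/smaller) = 114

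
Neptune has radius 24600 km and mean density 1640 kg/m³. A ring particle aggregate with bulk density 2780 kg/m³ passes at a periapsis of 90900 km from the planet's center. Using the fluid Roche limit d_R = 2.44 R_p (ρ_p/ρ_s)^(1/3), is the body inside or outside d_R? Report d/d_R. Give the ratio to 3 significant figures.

d_R = 2.44 × (24600 km) × (1640/2780)^(1/3) = 50340 km
d/d_R = (90900) / (50340) = 1.81
Since d/d_R > 1, the body is outside the Roche limit.

outside; d/d_R ≈ 1.81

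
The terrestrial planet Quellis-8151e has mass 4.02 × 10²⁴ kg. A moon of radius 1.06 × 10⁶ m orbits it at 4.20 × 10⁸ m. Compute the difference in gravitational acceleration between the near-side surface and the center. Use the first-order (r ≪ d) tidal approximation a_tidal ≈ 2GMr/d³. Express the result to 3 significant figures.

7.68 × 10⁻⁶ m/s²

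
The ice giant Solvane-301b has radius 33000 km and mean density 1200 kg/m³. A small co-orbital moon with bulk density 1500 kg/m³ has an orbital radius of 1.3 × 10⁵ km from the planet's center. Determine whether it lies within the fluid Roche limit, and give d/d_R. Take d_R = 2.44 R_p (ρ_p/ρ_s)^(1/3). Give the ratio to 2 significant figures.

outside; d/d_R ≈ 1.7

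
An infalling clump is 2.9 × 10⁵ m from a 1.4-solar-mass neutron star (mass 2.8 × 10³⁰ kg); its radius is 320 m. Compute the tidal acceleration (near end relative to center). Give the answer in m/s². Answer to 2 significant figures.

4.9 × 10⁶ m/s²

a_tidal = 2GMr/d³
        = 2 × (6.674 × 10⁻¹¹) × (2.8 × 10³⁰) × (320) / (2.9 × 10⁵)³
        = 4.9 × 10⁶ m/s²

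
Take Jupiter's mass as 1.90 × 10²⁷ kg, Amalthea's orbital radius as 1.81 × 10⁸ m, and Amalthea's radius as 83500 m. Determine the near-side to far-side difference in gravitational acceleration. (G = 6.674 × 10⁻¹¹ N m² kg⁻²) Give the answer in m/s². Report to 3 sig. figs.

a_tidal = 4GMr/d³
        = 4 × (6.674 × 10⁻¹¹) × (1.90 × 10²⁷) × (83500) / (1.81 × 10⁸)³
        = 7.14 × 10⁻³ m/s²

7.14 × 10⁻³ m/s²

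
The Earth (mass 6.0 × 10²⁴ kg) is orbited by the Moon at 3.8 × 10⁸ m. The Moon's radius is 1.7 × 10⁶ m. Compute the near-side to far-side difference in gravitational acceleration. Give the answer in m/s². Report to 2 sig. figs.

5.0 × 10⁻⁵ m/s²

Δg = 4GMr/d³
   = 4 × (6.674 × 10⁻¹¹) × (6.0 × 10²⁴) × (1.7 × 10⁶) / (3.8 × 10⁸)³
   = 5.0 × 10⁻⁵ m/s²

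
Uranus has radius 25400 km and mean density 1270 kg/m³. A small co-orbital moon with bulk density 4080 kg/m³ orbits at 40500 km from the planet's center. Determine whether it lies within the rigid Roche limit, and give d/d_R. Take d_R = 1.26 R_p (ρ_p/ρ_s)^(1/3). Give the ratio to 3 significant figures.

d_R = 1.26 × (25400 km) × (1270/4080)^(1/3) = 21690 km
d/d_R = (40500) / (21690) = 1.87
Since d/d_R > 1, the body is outside the Roche limit.

outside; d/d_R ≈ 1.87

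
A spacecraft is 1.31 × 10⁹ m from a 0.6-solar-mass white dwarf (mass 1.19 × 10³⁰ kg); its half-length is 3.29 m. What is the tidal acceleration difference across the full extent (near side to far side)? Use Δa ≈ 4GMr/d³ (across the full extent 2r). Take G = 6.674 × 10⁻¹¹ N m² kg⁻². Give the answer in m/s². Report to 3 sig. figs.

4.65 × 10⁻⁷ m/s²

a_tidal = 4GMr/d³
        = 4 × (6.674 × 10⁻¹¹) × (1.19 × 10³⁰) × (3.29) / (1.31 × 10⁹)³
        = 4.65 × 10⁻⁷ m/s²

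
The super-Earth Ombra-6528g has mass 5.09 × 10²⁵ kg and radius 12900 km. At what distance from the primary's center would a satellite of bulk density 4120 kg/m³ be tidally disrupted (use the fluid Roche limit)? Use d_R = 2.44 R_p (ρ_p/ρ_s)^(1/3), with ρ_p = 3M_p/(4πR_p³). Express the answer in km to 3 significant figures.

ρ_p = 3M_p/(4πR_p³) = 3 × (5.09 × 10²⁵) / (4π × (1.29 × 10⁷ m)³) = 5660 kg/m³
d_R = 2.44 × 12900 km × (5660/4120)^(1/3)
    = 35000 km

35000 km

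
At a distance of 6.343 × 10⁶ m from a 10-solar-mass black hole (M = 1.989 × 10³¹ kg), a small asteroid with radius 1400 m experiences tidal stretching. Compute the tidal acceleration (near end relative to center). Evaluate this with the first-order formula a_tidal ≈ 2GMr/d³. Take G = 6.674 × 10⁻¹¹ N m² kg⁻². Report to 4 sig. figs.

1.456 × 10⁴ m/s²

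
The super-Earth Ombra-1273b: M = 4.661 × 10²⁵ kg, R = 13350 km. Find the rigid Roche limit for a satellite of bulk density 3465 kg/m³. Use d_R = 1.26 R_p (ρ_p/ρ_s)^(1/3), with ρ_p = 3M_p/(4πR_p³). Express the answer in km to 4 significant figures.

18590 km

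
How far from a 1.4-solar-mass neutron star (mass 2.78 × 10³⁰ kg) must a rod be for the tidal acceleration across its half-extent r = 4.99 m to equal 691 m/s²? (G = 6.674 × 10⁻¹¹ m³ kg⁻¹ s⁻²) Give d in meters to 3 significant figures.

1.39 × 10⁶ m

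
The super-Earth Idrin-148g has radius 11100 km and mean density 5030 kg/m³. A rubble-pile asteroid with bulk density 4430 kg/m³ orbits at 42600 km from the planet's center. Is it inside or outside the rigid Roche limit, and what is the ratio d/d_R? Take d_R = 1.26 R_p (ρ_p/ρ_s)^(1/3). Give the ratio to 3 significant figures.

outside; d/d_R ≈ 2.92

d_R = 1.26 × (11100 km) × (5030/4430)^(1/3) = 14590 km
d/d_R = (42600) / (14590) = 2.92
Since d/d_R > 1, the body is outside the Roche limit.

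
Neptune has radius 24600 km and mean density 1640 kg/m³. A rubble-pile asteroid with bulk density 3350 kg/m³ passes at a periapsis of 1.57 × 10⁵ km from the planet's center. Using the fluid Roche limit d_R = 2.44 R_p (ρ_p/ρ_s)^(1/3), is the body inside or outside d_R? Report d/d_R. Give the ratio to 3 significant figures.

outside; d/d_R ≈ 3.32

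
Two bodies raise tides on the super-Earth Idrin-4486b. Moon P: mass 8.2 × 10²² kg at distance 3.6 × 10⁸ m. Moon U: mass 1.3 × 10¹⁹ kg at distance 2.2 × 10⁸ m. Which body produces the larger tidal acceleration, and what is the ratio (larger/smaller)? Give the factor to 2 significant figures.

The tide-raising term goes as M/d³ (the gradient of a 1/d² field).
Moon P: (8.2 × 10²²) / (3.6 × 10⁸)³ = 1.758 × 10⁻³
Moon U: (1.3 × 10¹⁹) / (2.2 × 10⁸)³ = 1.221 × 10⁻⁶
Ratio (larger/smaller) = 1400

Moon P, by a factor of ≈ 1400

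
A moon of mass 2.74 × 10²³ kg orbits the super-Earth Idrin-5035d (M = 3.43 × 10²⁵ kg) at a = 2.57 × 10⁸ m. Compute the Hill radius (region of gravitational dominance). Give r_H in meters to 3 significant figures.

r_H ≈ a (m/3M)^(1/3)
    = (2.57 × 10⁸) × (2.74 × 10²³ / (3 × 3.43 × 10²⁵))^(1/3)
    = 3.56 × 10⁷ m

3.56 × 10⁷ m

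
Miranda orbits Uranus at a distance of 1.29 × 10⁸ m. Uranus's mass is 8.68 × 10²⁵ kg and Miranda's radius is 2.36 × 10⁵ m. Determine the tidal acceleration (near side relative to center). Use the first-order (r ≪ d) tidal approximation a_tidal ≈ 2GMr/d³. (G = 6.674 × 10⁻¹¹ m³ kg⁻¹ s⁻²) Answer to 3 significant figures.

a_tidal = 2GMr/d³
        = 2 × (6.674 × 10⁻¹¹) × (8.68 × 10²⁵) × (2.36 × 10⁵) / (1.29 × 10⁸)³
        = 1.27 × 10⁻³ m/s²

1.27 × 10⁻³ m/s²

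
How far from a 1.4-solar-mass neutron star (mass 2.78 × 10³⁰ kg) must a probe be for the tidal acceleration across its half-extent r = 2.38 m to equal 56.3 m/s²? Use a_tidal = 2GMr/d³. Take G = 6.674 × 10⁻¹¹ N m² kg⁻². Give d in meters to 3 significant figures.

2GMr/d³ = a_tidal  ⇒  d = (2GMr / a_tidal)^(1/3)
d = (2 × 6.674×10⁻¹¹ × (2.78 × 10³⁰) × (2.38) / (56.3))^(1/3)
  = 2.50 × 10⁶ m

2.50 × 10⁶ m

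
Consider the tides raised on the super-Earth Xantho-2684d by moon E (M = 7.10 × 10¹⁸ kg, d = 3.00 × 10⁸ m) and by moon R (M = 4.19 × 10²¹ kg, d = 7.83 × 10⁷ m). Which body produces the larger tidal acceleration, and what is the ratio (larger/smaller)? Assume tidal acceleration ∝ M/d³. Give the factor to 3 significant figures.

Moon R, by a factor of ≈ 33200

The tide-raising term goes as M/d³ (the gradient of a 1/d² field).
Moon E: (7.10 × 10¹⁸) / (3.00 × 10⁸)³ = 2.630 × 10⁻⁷
Moon R: (4.19 × 10²¹) / (7.83 × 10⁷)³ = 8.728 × 10⁻³
Ratio (larger/smaller) = 33200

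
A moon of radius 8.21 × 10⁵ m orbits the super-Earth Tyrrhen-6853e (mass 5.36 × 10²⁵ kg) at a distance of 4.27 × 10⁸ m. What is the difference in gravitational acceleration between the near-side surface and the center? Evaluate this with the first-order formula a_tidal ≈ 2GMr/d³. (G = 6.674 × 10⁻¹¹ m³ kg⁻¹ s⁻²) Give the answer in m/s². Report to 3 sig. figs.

7.54 × 10⁻⁵ m/s²

Δa = 2GMr/d³
   = 2 × (6.674 × 10⁻¹¹) × (5.36 × 10²⁵) × (8.21 × 10⁵) / (4.27 × 10⁸)³
   = 7.54 × 10⁻⁵ m/s²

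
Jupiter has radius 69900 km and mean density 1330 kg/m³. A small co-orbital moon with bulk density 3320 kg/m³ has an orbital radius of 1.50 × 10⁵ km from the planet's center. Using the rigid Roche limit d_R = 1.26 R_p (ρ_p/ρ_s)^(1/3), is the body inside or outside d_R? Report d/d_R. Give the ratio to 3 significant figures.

outside; d/d_R ≈ 2.31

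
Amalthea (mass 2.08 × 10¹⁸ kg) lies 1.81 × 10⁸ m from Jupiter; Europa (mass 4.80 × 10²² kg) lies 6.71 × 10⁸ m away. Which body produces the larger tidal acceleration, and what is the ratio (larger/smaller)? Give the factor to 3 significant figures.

Tidal acceleration ∝ M/d³, so compare M/d³ for each.
Amalthea: (2.08 × 10¹⁸) / (1.81 × 10⁸)³ = 3.508 × 10⁻⁷
Europa: (4.80 × 10²²) / (6.71 × 10⁸)³ = 1.589 × 10⁻⁴
Ratio (larger/smaller) = 453

Europa, by a factor of ≈ 453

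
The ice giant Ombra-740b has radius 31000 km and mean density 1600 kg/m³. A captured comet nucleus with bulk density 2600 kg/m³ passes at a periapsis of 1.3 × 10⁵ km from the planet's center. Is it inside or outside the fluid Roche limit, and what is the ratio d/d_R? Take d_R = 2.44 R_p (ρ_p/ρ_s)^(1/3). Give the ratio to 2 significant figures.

d_R = 2.44 × (31000 km) × (1600/2600)^(1/3) = 64340 km
d/d_R = (1.3 × 10⁵) / (64340) = 2.0
Since d/d_R > 1, the body is outside the Roche limit.

outside; d/d_R ≈ 2.0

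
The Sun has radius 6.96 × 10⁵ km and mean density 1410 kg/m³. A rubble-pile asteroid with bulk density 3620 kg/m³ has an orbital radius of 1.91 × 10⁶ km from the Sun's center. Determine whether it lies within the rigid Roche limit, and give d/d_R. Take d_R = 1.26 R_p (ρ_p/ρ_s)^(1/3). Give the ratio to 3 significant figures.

outside; d/d_R ≈ 2.98

d_R = 1.26 × (6.96 × 10⁵ km) × (1410/3620)^(1/3) = 6.404 × 10⁵ km
d/d_R = (1.91 × 10⁶) / (6.404 × 10⁵) = 2.98
Since d/d_R > 1, the body is outside the Roche limit.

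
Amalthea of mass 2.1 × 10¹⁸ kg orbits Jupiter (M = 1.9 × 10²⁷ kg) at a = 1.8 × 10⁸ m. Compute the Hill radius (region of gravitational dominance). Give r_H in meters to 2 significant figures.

r_H ≈ a (m/3M)^(1/3)
    = (1.8 × 10⁸) × (2.1 × 10¹⁸ / (3 × 1.9 × 10²⁷))^(1/3)
    = 1.3 × 10⁵ m

1.3 × 10⁵ m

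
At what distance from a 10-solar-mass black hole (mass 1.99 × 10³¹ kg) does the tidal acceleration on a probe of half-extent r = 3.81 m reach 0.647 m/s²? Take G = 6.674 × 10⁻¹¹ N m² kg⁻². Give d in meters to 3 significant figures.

2GMr/d³ = a_tidal  ⇒  d = (2GMr / a_tidal)^(1/3)
d = (2 × 6.674×10⁻¹¹ × (1.99 × 10³¹) × (3.81) / (0.647))^(1/3)
  = 2.50 × 10⁷ m

2.50 × 10⁷ m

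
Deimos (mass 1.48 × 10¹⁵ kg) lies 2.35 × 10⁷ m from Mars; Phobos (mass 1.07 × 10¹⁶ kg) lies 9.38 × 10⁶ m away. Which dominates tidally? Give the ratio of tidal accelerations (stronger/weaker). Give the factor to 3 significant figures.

Phobos, by a factor of ≈ 114

The tide-raising term goes as M/d³ (the gradient of a 1/d² field).
Deimos: (1.48 × 10¹⁵) / (2.35 × 10⁷)³ = 1.140 × 10⁻⁷
Phobos: (1.07 × 10¹⁶) / (9.38 × 10⁶)³ = 1.297 × 10⁻⁵
Ratio (larger/smaller) = 114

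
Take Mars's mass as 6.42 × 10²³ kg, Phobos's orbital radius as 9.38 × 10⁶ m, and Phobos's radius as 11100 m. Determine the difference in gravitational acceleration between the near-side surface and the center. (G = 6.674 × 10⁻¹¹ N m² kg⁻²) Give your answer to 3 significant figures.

1.15 × 10⁻³ m/s²

The tidal stretch is the gradient of GM/d² times the body's extent r, hence the 1/d³ dependence.
Δg = 2GMr/d³
   = 2 × (6.674 × 10⁻¹¹) × (6.42 × 10²³) × (11100) / (9.38 × 10⁶)³
   = 1.15 × 10⁻³ m/s²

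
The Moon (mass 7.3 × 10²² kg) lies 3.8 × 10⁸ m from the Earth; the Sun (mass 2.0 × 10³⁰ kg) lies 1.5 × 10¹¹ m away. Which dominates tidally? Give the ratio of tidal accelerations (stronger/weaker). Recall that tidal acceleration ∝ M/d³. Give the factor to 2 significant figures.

Tidal stretch scales as M/d³; compute that for each body.
The Moon: (7.3 × 10²²) / (3.8 × 10⁸)³ = 1.330 × 10⁻³
The Sun: (2.0 × 10³⁰) / (1.5 × 10¹¹)³ = 5.926 × 10⁻⁴
Ratio (larger/smaller) = 2.2

The Moon, by a factor of ≈ 2.2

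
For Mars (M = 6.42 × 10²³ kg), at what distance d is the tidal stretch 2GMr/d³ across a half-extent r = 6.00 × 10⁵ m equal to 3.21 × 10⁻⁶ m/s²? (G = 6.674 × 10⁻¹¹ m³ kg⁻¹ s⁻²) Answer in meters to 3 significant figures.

2GMr/d³ = a_tidal  ⇒  d = (2GMr / a_tidal)^(1/3)
d = (2 × 6.674×10⁻¹¹ × (6.42 × 10²³) × (6.00 × 10⁵) / (3.21 × 10⁻⁶))^(1/3)
  = 2.52 × 10⁸ m

2.52 × 10⁸ m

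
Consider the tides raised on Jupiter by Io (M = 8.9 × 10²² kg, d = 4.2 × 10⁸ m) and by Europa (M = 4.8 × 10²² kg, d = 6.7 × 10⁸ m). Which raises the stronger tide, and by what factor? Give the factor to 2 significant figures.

Compare M/d³ for the two perturbers:
Io: (8.9 × 10²²) / (4.2 × 10⁸)³ = 1.201 × 10⁻³
Europa: (4.8 × 10²²) / (6.7 × 10⁸)³ = 1.596 × 10⁻⁴
Ratio (larger/smaller) = 7.5

Io, by a factor of ≈ 7.5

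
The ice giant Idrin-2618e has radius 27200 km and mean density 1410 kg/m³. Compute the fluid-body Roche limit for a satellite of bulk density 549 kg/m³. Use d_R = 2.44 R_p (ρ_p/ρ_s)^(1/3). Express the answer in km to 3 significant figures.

90900 km

d_R = 2.44 × 27200 km × (1410/549)^(1/3)
    = 90900 km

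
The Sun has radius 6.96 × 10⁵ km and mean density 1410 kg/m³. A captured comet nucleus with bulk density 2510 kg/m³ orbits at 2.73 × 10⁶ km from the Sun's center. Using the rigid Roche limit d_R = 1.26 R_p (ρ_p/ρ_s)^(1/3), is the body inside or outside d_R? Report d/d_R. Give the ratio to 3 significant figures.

d_R = 1.26 × (6.96 × 10⁵ km) × (1410/2510)^(1/3) = 7.236 × 10⁵ km
d/d_R = (2.73 × 10⁶) / (7.236 × 10⁵) = 3.77
Since d/d_R > 1, the body is outside the Roche limit.

outside; d/d_R ≈ 3.77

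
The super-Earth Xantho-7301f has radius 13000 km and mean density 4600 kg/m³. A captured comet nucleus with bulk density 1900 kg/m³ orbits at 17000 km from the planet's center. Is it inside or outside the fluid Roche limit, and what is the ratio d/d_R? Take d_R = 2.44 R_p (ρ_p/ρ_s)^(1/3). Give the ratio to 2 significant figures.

inside; d/d_R ≈ 0.40

d_R = 2.44 × (13000 km) × (4600/1900)^(1/3) = 42590 km
d/d_R = (17000) / (42590) = 0.40
Since d/d_R < 1, the body is inside the Roche limit.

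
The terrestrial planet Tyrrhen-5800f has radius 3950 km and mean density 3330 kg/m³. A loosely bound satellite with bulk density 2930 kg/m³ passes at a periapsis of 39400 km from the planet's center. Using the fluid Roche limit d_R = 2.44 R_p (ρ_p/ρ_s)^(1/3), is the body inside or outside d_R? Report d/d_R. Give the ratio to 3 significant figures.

d_R = 2.44 × (3950 km) × (3330/2930)^(1/3) = 10060 km
d/d_R = (39400) / (10060) = 3.92
Since d/d_R > 1, the body is outside the Roche limit.

outside; d/d_R ≈ 3.92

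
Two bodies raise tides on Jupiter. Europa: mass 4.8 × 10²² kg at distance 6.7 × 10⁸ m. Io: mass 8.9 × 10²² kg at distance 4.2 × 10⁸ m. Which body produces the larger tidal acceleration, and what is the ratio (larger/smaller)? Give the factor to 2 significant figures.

Tidal acceleration ∝ M/d³, so compare M/d³ for each.
Europa: (4.8 × 10²²) / (6.7 × 10⁸)³ = 1.596 × 10⁻⁴
Io: (8.9 × 10²²) / (4.2 × 10⁸)³ = 1.201 × 10⁻³
Ratio (larger/smaller) = 7.5

Io, by a factor of ≈ 7.5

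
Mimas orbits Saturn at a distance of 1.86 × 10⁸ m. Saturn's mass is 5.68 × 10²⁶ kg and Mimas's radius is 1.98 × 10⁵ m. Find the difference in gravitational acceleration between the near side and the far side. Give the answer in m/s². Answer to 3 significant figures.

Δa = 4GMr/d³
   = 4 × (6.674 × 10⁻¹¹) × (5.68 × 10²⁶) × (1.98 × 10⁵) / (1.86 × 10⁸)³
   = 4.67 × 10⁻³ m/s²

4.67 × 10⁻³ m/s²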